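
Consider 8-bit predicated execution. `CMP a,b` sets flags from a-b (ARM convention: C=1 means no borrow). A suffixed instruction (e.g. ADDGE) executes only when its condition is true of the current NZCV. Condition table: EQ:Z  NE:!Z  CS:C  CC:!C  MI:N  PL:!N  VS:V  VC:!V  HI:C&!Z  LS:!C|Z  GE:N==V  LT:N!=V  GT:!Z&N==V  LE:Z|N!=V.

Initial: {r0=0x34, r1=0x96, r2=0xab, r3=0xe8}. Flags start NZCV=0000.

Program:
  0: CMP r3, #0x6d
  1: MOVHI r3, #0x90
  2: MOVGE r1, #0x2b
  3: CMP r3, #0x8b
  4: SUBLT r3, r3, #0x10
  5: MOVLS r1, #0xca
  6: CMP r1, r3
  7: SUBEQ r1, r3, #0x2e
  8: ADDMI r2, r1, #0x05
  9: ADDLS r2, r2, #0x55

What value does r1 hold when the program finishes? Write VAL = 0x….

VAL = 0x96

0: ✓ CMP  NZCV=0011
1: ✓ MOVHI  r3←0x90
2: · MOVGE
3: ✓ CMP  NZCV=0010
4: · SUBLT
5: · MOVLS
6: ✓ CMP  NZCV=0010
7: · SUBEQ
8: · ADDMI
9: · ADDLS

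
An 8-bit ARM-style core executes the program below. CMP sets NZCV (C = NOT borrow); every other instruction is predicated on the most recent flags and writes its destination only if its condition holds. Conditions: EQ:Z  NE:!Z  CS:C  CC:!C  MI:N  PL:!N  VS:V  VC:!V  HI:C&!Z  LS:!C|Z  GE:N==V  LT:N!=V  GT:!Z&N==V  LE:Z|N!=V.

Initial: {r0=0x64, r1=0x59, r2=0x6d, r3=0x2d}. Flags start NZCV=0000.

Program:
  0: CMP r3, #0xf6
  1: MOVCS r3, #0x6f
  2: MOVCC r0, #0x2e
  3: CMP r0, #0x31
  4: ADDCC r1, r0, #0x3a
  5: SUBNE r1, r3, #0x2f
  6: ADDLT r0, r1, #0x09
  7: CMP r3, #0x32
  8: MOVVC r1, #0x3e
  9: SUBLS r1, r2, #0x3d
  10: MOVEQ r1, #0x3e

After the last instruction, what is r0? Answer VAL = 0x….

[0] flags=0000 → (cmp)
[1] flags=0000 CS?F → skip
[2] flags=0000 CC?T → r0=0x2e
[3] flags=1000 → (cmp)
[4] flags=1000 CC?T → r1=0x68
[5] flags=1000 NE?T → r1=0xfe
[6] flags=1000 LT?T → r0=0x07
[7] flags=1000 → (cmp)
[8] flags=1000 VC?T → r1=0x3e
[9] flags=1000 LS?T → r1=0x30
[10] flags=1000 EQ?F → skip

VAL = 0x07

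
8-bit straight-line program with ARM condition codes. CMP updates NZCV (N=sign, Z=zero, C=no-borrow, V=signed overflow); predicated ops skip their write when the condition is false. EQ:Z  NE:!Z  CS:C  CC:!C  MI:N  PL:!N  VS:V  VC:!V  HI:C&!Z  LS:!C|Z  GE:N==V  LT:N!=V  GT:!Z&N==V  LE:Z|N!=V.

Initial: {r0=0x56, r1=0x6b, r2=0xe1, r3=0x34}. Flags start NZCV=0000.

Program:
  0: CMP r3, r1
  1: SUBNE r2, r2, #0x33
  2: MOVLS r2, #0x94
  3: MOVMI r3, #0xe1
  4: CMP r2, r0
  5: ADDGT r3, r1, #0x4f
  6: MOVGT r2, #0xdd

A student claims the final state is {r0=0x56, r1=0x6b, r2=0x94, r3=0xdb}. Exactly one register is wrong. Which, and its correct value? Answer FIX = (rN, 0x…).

0: ✓ CMP  NZCV=1000
1: ✓ SUBNE  r2←0xae
2: ✓ MOVLS  r2←0x94
3: ✓ MOVMI  r3←0xe1
4: ✓ CMP  NZCV=0011
5: · ADDGT
6: · MOVGT

FIX = (r3, 0xe1)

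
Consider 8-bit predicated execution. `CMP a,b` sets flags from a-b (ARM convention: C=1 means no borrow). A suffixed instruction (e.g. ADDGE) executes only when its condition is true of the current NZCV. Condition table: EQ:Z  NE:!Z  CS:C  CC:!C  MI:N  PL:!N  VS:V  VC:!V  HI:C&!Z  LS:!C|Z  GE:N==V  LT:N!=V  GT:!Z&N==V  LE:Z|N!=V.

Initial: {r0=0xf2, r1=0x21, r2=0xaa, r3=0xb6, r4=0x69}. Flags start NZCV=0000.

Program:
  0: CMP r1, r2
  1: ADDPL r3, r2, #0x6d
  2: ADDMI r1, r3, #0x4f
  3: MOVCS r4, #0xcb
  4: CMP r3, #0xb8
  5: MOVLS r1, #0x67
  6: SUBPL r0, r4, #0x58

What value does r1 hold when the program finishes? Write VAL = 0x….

0: ✓ CMP  NZCV=0000
1: ✓ ADDPL  r3←0x17
2: · ADDMI
3: · MOVCS
4: ✓ CMP  NZCV=0000
5: ✓ MOVLS  r1←0x67
6: ✓ SUBPL  r0←0x11

VAL = 0x67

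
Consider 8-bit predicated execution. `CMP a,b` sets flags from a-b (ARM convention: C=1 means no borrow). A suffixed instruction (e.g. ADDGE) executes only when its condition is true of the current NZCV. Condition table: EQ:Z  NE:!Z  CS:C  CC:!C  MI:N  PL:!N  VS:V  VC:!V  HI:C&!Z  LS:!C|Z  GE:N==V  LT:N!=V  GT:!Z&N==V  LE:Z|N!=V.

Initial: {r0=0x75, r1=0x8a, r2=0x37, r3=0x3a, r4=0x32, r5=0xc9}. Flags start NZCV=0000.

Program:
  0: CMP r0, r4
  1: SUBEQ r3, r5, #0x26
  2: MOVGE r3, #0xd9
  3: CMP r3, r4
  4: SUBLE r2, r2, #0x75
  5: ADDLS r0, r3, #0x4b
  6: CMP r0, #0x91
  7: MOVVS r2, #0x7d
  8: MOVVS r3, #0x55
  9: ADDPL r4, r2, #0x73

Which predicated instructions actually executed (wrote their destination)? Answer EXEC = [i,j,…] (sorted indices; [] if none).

EXEC = [2,4,7,8]

0: ✓ CMP  NZCV=0010
1: · SUBEQ
2: ✓ MOVGE  r3←0xd9
3: ✓ CMP  NZCV=1010
4: ✓ SUBLE  r2←0xc2
5: · ADDLS
6: ✓ CMP  NZCV=1001
7: ✓ MOVVS  r2←0x7d
8: ✓ MOVVS  r3←0x55
9: · ADDPL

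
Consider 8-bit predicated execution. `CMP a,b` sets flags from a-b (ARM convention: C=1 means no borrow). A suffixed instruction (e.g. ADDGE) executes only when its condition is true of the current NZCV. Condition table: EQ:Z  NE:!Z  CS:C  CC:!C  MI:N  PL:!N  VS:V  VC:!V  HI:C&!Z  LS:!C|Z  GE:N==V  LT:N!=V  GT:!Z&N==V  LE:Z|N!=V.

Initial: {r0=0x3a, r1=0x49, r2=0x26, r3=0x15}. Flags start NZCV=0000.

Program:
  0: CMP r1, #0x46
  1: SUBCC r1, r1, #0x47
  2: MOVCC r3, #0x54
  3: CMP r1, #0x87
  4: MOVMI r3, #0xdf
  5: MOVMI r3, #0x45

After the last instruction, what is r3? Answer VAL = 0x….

0: ✓ CMP  NZCV=0010
1: · SUBCC
2: · MOVCC
3: ✓ CMP  NZCV=1001
4: ✓ MOVMI  r3←0xdf
5: ✓ MOVMI  r3←0x45

VAL = 0x45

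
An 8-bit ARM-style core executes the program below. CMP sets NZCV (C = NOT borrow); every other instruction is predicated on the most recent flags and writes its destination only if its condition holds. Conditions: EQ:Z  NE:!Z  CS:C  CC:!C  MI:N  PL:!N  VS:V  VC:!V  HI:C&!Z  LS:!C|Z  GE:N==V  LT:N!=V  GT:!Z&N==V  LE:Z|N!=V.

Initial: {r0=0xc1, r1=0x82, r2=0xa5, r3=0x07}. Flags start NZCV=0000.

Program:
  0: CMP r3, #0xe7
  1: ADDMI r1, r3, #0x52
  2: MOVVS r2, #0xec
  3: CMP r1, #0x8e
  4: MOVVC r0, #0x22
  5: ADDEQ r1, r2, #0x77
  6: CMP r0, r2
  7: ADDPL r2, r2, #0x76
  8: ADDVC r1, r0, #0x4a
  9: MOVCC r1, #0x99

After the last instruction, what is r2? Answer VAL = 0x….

0: ✓ CMP  NZCV=0000
1: · ADDMI
2: · MOVVS
3: ✓ CMP  NZCV=1000
4: ✓ MOVVC  r0←0x22
5: · ADDEQ
6: ✓ CMP  NZCV=0000
7: ✓ ADDPL  r2←0x1b
8: ✓ ADDVC  r1←0x6c
9: ✓ MOVCC  r1←0x99

VAL = 0x1b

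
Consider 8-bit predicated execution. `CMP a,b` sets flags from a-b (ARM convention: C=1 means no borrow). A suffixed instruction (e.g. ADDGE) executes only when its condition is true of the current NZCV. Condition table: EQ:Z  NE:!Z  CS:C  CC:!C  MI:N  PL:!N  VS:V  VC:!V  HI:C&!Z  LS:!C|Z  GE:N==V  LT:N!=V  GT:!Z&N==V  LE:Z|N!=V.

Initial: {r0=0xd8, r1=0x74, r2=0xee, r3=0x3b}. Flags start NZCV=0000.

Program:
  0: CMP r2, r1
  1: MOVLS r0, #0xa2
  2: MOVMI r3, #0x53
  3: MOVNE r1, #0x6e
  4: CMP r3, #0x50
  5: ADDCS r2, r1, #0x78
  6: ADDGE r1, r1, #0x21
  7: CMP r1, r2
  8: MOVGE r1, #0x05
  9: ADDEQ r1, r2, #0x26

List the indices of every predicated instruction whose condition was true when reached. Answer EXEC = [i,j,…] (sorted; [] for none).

[0] flags=0011 → (cmp)
[1] flags=0011 LS?F → skip
[2] flags=0011 MI?F → skip
[3] flags=0011 NE?T → r1=0x6e
[4] flags=1000 → (cmp)
[5] flags=1000 CS?F → skip
[6] flags=1000 GE?F → skip
[7] flags=1001 → (cmp)
[8] flags=1001 GE?T → r1=0x05
[9] flags=1001 EQ?F → skip

EXEC = [3,8]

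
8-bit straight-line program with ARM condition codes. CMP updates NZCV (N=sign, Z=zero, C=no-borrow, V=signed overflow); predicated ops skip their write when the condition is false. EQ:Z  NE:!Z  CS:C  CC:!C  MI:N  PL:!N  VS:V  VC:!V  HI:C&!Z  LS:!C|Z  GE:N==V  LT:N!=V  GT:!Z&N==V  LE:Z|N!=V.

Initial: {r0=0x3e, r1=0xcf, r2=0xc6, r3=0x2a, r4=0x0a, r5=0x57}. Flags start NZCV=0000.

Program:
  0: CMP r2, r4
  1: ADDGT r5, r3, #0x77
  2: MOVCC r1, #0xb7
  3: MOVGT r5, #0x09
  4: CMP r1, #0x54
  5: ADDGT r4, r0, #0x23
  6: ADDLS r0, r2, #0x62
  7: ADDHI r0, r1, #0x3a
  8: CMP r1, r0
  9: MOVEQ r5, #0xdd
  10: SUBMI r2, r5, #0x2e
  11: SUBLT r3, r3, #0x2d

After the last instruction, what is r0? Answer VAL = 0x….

[0] flags=1010 → (cmp)
[1] flags=1010 GT?F → skip
[2] flags=1010 CC?F → skip
[3] flags=1010 GT?F → skip
[4] flags=0011 → (cmp)
[5] flags=0011 GT?F → skip
[6] flags=0011 LS?F → skip
[7] flags=0011 HI?T → r0=0x09
[8] flags=1010 → (cmp)
[9] flags=1010 EQ?F → skip
[10] flags=1010 MI?T → r2=0x29
[11] flags=1010 LT?T → r3=0xfd

VAL = 0x09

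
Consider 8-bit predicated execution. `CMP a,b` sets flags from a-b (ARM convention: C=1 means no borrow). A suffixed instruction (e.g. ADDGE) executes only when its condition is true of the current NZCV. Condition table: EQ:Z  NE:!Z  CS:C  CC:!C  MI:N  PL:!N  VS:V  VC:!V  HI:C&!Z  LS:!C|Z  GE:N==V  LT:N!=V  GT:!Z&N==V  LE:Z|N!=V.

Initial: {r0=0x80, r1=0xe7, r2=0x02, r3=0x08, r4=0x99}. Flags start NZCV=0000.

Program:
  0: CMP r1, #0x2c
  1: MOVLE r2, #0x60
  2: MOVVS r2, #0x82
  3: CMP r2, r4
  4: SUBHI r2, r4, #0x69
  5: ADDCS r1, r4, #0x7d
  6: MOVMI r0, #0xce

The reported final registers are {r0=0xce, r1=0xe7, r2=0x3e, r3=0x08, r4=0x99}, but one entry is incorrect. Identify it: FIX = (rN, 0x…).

0: ✓ CMP  NZCV=1010
1: ✓ MOVLE  r2←0x60
2: · MOVVS
3: ✓ CMP  NZCV=1001
4: · SUBHI
5: · ADDCS
6: ✓ MOVMI  r0←0xce

FIX = (r2, 0x60)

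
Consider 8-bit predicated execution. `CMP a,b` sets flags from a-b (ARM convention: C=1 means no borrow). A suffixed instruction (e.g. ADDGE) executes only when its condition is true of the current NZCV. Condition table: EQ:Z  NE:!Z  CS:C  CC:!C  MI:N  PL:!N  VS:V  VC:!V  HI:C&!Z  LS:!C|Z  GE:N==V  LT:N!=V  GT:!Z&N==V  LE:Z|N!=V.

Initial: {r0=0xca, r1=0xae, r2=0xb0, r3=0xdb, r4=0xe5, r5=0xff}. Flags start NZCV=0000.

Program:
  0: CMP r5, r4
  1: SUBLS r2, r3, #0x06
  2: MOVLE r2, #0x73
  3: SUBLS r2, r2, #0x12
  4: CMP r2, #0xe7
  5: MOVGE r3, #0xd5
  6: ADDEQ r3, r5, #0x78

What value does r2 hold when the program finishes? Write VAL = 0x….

[0] flags=0010 → (cmp)
[1] flags=0010 LS?F → skip
[2] flags=0010 LE?F → skip
[3] flags=0010 LS?F → skip
[4] flags=1000 → (cmp)
[5] flags=1000 GE?F → skip
[6] flags=1000 EQ?F → skip

VAL = 0xb0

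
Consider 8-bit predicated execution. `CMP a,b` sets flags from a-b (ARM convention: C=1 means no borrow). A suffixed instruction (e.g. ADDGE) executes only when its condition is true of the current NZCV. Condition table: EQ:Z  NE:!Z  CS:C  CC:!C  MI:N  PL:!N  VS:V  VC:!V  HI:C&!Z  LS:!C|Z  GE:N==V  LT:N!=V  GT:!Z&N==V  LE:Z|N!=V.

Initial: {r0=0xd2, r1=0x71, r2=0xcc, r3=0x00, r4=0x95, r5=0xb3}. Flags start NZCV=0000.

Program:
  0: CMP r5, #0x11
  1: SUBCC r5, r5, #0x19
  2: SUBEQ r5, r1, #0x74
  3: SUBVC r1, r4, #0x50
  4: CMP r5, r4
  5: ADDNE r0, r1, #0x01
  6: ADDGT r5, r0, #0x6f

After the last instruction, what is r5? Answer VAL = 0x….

[0] flags=1010 → (cmp)
[1] flags=1010 CC?F → skip
[2] flags=1010 EQ?F → skip
[3] flags=1010 VC?T → r1=0x45
[4] flags=0010 → (cmp)
[5] flags=0010 NE?T → r0=0x46
[6] flags=0010 GT?T → r5=0xb5

VAL = 0xb5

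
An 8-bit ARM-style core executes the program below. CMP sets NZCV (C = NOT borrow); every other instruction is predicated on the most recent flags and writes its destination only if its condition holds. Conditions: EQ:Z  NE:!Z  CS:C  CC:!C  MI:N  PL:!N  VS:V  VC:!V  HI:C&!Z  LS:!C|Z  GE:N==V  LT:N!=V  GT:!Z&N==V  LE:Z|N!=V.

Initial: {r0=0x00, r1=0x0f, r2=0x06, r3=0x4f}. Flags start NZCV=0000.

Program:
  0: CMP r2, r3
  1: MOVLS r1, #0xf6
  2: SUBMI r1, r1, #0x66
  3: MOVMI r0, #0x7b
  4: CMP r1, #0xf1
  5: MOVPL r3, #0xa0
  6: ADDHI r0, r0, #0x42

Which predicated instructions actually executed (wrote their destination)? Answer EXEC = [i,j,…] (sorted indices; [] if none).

EXEC = [1,2,3]

[0] flags=1000 → (cmp)
[1] flags=1000 LS?T → r1=0xf6
[2] flags=1000 MI?T → r1=0x90
[3] flags=1000 MI?T → r0=0x7b
[4] flags=1000 → (cmp)
[5] flags=1000 PL?F → skip
[6] flags=1000 HI?F → skip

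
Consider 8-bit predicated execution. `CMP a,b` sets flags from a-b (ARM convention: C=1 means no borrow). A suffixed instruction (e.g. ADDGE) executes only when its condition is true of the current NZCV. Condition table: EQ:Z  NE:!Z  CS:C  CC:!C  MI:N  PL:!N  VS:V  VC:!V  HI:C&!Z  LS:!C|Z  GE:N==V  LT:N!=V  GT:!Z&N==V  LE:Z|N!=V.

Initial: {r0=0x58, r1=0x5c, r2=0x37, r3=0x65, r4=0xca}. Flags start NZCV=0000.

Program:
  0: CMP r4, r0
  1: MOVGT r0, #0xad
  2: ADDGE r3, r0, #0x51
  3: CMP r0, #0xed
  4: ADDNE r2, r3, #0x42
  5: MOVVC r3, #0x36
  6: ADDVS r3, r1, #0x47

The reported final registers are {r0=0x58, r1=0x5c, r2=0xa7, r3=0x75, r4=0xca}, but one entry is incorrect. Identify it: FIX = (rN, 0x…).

[0] flags=0011 → (cmp)
[1] flags=0011 GT?F → skip
[2] flags=0011 GE?F → skip
[3] flags=0000 → (cmp)
[4] flags=0000 NE?T → r2=0xa7
[5] flags=0000 VC?T → r3=0x36
[6] flags=0000 VS?F → skip

FIX = (r3, 0x36)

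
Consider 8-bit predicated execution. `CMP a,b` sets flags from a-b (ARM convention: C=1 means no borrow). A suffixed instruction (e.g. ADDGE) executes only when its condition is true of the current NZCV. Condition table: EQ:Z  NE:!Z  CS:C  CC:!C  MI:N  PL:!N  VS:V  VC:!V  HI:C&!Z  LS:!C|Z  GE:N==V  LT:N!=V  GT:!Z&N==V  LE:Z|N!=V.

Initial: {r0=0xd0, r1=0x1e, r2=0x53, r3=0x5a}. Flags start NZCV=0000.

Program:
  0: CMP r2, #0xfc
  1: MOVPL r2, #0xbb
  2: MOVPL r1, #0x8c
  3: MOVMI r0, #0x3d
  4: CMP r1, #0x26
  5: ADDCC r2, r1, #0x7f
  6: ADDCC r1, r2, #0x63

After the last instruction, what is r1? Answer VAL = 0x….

VAL = 0x8c

0: ✓ CMP  NZCV=0000
1: ✓ MOVPL  r2←0xbb
2: ✓ MOVPL  r1←0x8c
3: · MOVMI
4: ✓ CMP  NZCV=0011
5: · ADDCC
6: · ADDCC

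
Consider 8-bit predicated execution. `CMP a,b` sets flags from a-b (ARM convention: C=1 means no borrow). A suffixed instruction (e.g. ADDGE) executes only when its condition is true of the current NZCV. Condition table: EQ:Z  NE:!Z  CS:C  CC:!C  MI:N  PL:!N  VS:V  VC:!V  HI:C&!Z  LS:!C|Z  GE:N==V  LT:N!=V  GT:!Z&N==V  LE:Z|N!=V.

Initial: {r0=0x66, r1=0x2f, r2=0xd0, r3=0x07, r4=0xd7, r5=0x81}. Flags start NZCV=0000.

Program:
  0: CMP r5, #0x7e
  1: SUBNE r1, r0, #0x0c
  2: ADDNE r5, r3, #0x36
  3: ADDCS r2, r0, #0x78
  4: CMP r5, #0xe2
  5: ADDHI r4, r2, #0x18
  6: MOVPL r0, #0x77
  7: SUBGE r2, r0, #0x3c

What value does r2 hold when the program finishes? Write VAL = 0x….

[0] flags=0011 → (cmp)
[1] flags=0011 NE?T → r1=0x5a
[2] flags=0011 NE?T → r5=0x3d
[3] flags=0011 CS?T → r2=0xde
[4] flags=0000 → (cmp)
[5] flags=0000 HI?F → skip
[6] flags=0000 PL?T → r0=0x77
[7] flags=0000 GE?T → r2=0x3b

VAL = 0x3b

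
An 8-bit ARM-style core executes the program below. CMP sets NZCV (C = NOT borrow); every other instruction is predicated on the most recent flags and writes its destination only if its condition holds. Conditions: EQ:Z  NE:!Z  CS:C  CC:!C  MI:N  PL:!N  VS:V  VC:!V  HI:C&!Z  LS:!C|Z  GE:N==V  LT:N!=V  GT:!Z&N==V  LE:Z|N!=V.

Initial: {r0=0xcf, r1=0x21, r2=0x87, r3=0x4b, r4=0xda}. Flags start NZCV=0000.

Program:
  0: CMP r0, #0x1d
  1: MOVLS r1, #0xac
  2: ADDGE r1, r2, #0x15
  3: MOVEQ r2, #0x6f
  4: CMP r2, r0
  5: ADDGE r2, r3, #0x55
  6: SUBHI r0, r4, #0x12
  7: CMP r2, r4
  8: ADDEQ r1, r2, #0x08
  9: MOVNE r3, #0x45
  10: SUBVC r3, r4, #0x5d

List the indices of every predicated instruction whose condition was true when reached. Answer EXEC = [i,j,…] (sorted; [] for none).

[0] flags=1010 → (cmp)
[1] flags=1010 LS?F → skip
[2] flags=1010 GE?F → skip
[3] flags=1010 EQ?F → skip
[4] flags=1000 → (cmp)
[5] flags=1000 GE?F → skip
[6] flags=1000 HI?F → skip
[7] flags=1000 → (cmp)
[8] flags=1000 EQ?F → skip
[9] flags=1000 NE?T → r3=0x45
[10] flags=1000 VC?T → r3=0x7d

EXEC = [9,10]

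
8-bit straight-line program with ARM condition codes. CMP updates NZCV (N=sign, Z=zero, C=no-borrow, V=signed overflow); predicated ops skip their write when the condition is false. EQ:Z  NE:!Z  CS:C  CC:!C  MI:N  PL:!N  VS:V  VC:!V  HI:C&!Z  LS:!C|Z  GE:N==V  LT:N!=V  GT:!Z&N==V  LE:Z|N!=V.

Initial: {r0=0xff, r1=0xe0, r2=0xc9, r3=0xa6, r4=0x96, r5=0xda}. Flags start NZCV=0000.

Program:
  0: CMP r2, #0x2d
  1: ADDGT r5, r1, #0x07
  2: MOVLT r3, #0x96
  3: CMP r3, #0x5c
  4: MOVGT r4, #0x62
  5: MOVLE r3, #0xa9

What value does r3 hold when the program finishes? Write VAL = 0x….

[0] flags=1010 → (cmp)
[1] flags=1010 GT?F → skip
[2] flags=1010 LT?T → r3=0x96
[3] flags=0011 → (cmp)
[4] flags=0011 GT?F → skip
[5] flags=0011 LE?T → r3=0xa9

VAL = 0xa9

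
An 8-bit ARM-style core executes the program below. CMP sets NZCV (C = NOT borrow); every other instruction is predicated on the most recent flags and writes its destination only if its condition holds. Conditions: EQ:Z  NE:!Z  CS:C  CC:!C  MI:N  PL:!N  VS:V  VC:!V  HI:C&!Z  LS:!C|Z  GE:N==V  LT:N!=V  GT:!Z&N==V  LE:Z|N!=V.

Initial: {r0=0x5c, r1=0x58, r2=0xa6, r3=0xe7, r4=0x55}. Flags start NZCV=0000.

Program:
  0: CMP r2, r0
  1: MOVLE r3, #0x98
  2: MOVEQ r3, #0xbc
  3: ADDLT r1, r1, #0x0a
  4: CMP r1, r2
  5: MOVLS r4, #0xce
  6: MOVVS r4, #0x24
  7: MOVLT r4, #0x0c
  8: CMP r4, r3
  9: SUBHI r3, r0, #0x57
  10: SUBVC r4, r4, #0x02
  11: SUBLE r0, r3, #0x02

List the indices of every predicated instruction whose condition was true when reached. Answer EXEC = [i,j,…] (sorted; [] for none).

[0] flags=0011 → (cmp)
[1] flags=0011 LE?T → r3=0x98
[2] flags=0011 EQ?F → skip
[3] flags=0011 LT?T → r1=0x62
[4] flags=1001 → (cmp)
[5] flags=1001 LS?T → r4=0xce
[6] flags=1001 VS?T → r4=0x24
[7] flags=1001 LT?F → skip
[8] flags=1001 → (cmp)
[9] flags=1001 HI?F → skip
[10] flags=1001 VC?F → skip
[11] flags=1001 LE?F → skip

EXEC = [1,3,5,6]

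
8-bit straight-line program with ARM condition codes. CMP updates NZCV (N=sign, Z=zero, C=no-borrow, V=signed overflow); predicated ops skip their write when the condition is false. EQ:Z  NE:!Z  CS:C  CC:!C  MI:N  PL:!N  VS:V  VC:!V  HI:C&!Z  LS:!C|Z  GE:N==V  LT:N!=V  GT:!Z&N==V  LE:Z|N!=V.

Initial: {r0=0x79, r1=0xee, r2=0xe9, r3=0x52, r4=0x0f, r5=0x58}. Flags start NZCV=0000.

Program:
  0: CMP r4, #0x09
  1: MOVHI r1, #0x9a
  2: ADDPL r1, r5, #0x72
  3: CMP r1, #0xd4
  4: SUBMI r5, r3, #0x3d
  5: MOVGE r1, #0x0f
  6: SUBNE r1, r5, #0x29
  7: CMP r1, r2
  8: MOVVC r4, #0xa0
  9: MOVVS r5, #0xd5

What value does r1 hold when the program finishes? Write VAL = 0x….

[0] flags=0010 → (cmp)
[1] flags=0010 HI?T → r1=0x9a
[2] flags=0010 PL?T → r1=0xca
[3] flags=1000 → (cmp)
[4] flags=1000 MI?T → r5=0x15
[5] flags=1000 GE?F → skip
[6] flags=1000 NE?T → r1=0xec
[7] flags=0010 → (cmp)
[8] flags=0010 VC?T → r4=0xa0
[9] flags=0010 VS?F → skip

VAL = 0xec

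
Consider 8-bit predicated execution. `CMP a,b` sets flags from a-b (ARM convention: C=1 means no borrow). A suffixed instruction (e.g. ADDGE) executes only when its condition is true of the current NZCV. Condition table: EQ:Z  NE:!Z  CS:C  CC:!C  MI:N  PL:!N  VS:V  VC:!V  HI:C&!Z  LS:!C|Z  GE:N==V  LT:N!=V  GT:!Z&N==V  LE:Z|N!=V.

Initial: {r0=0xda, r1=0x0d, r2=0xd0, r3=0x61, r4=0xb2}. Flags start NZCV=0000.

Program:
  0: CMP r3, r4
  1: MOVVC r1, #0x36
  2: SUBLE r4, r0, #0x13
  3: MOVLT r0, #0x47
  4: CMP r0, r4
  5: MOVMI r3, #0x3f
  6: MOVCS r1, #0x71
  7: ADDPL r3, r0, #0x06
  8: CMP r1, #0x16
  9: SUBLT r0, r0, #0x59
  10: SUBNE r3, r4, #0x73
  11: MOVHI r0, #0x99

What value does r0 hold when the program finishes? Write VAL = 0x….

VAL = 0x99

[0] flags=1001 → (cmp)
[1] flags=1001 VC?F → skip
[2] flags=1001 LE?F → skip
[3] flags=1001 LT?F → skip
[4] flags=0010 → (cmp)
[5] flags=0010 MI?F → skip
[6] flags=0010 CS?T → r1=0x71
[7] flags=0010 PL?T → r3=0xe0
[8] flags=0010 → (cmp)
[9] flags=0010 LT?F → skip
[10] flags=0010 NE?T → r3=0x3f
[11] flags=0010 HI?T → r0=0x99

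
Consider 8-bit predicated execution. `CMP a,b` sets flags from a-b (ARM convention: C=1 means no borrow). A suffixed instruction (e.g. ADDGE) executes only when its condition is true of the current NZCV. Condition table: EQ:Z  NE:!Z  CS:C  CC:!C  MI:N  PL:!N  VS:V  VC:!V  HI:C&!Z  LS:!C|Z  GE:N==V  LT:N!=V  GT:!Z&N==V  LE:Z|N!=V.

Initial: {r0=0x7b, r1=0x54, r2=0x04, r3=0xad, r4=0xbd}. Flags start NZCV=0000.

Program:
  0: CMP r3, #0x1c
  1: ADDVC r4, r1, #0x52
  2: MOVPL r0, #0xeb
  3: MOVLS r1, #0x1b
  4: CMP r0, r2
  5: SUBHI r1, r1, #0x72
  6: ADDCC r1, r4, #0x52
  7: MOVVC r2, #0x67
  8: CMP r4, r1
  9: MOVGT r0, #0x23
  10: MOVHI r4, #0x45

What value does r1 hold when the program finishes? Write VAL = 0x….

0: ✓ CMP  NZCV=1010
1: ✓ ADDVC  r4←0xa6
2: · MOVPL
3: · MOVLS
4: ✓ CMP  NZCV=0010
5: ✓ SUBHI  r1←0xe2
6: · ADDCC
7: ✓ MOVVC  r2←0x67
8: ✓ CMP  NZCV=1000
9: · MOVGT
10: · MOVHI

VAL = 0xe2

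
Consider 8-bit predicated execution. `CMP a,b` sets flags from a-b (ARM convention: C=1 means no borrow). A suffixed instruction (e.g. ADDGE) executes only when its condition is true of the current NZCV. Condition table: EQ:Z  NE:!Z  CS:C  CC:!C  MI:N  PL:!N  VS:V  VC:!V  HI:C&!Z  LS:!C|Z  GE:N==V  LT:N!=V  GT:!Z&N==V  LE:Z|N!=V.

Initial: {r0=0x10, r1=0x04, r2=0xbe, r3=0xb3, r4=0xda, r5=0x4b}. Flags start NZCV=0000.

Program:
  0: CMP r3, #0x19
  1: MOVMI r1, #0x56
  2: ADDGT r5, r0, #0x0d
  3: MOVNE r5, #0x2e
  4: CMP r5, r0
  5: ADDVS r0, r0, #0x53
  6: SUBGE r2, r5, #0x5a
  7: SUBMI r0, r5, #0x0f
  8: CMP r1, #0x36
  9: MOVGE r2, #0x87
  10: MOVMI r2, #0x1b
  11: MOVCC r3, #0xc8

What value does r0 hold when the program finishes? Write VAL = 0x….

VAL = 0x10

0: ✓ CMP  NZCV=1010
1: ✓ MOVMI  r1←0x56
2: · ADDGT
3: ✓ MOVNE  r5←0x2e
4: ✓ CMP  NZCV=0010
5: · ADDVS
6: ✓ SUBGE  r2←0xd4
7: · SUBMI
8: ✓ CMP  NZCV=0010
9: ✓ MOVGE  r2←0x87
10: · MOVMI
11: · MOVCC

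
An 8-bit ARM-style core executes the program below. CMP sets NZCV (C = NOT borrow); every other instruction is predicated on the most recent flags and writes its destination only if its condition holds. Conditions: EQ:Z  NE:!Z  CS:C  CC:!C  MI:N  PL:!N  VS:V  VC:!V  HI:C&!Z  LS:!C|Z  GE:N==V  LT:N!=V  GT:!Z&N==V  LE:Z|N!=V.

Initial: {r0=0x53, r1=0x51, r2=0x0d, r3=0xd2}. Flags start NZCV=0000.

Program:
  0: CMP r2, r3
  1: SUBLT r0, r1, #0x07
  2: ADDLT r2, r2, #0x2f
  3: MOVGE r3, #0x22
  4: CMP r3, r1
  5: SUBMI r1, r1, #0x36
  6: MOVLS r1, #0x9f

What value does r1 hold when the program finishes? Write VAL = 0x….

VAL = 0x9f

0: ✓ CMP  NZCV=0000
1: · SUBLT
2: · ADDLT
3: ✓ MOVGE  r3←0x22
4: ✓ CMP  NZCV=1000
5: ✓ SUBMI  r1←0x1b
6: ✓ MOVLS  r1←0x9f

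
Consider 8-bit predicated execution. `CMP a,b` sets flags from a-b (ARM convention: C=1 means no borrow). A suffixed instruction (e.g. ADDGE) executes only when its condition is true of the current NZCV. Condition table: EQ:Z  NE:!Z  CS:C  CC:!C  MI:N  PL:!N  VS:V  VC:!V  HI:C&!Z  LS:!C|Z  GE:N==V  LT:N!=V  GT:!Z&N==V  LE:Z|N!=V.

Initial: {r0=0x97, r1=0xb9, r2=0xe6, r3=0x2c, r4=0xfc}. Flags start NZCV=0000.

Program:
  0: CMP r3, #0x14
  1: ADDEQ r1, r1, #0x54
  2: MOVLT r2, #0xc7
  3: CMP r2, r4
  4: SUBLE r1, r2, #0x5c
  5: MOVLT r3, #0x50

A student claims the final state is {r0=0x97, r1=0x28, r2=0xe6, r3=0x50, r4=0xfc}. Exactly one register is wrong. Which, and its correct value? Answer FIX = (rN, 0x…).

FIX = (r1, 0x8a)

0: ✓ CMP  NZCV=0010
1: · ADDEQ
2: · MOVLT
3: ✓ CMP  NZCV=1000
4: ✓ SUBLE  r1←0x8a
5: ✓ MOVLT  r3←0x50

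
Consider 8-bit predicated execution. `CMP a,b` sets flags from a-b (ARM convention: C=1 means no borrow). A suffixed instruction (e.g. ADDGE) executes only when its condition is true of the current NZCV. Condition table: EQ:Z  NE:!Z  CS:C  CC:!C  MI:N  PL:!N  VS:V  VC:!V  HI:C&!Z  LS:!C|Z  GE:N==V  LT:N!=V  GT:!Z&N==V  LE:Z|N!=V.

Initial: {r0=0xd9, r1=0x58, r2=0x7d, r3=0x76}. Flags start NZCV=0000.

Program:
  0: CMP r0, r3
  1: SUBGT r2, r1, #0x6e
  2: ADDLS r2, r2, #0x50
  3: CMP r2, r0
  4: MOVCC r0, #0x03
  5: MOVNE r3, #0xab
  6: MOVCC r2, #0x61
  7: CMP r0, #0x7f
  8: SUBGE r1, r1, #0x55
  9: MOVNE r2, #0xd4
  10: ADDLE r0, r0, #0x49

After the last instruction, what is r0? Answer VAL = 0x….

VAL = 0x4c

0: ✓ CMP  NZCV=0011
1: · SUBGT
2: · ADDLS
3: ✓ CMP  NZCV=1001
4: ✓ MOVCC  r0←0x03
5: ✓ MOVNE  r3←0xab
6: ✓ MOVCC  r2←0x61
7: ✓ CMP  NZCV=1000
8: · SUBGE
9: ✓ MOVNE  r2←0xd4
10: ✓ ADDLE  r0←0x4c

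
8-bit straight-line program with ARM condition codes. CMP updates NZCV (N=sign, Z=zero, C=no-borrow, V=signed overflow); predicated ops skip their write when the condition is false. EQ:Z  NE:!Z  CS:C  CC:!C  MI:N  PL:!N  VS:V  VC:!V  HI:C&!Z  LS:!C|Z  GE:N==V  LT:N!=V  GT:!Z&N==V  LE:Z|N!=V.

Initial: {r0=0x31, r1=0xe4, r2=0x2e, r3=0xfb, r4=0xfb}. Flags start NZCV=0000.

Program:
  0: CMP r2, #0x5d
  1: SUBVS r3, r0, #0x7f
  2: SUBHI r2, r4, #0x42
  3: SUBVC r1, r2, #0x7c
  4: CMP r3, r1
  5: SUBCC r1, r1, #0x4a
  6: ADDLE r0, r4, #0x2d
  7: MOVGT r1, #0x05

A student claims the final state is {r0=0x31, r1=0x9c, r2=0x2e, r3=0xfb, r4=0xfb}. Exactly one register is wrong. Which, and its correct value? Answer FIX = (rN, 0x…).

FIX = (r1, 0x05)

[0] flags=1000 → (cmp)
[1] flags=1000 VS?F → skip
[2] flags=1000 HI?F → skip
[3] flags=1000 VC?T → r1=0xb2
[4] flags=0010 → (cmp)
[5] flags=0010 CC?F → skip
[6] flags=0010 LE?F → skip
[7] flags=0010 GT?T → r1=0x05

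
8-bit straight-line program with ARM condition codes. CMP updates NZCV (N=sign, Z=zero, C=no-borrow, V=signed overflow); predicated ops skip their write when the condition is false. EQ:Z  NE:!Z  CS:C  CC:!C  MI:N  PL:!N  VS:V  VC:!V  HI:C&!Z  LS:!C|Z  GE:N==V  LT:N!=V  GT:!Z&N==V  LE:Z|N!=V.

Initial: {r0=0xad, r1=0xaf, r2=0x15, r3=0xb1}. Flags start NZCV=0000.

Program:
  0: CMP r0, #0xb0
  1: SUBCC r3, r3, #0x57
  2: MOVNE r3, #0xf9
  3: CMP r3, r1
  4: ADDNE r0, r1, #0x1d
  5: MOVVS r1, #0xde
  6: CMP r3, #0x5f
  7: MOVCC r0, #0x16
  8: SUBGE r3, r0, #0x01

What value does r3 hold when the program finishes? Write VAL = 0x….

0: ✓ CMP  NZCV=1000
1: ✓ SUBCC  r3←0x5a
2: ✓ MOVNE  r3←0xf9
3: ✓ CMP  NZCV=0010
4: ✓ ADDNE  r0←0xcc
5: · MOVVS
6: ✓ CMP  NZCV=1010
7: · MOVCC
8: · SUBGE

VAL = 0xf9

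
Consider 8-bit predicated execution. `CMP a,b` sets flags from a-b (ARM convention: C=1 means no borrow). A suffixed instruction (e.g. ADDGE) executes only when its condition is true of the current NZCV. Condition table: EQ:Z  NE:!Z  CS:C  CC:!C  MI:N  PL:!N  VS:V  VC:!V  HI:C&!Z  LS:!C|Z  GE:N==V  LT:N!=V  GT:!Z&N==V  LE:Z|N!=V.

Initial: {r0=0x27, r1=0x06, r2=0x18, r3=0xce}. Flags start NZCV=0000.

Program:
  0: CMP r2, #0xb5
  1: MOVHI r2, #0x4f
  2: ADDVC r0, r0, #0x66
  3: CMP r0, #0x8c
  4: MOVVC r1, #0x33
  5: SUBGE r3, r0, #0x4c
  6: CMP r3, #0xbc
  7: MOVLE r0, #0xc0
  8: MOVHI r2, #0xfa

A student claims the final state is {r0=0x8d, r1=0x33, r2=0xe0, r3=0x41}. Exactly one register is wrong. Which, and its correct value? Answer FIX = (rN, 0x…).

[0] flags=0000 → (cmp)
[1] flags=0000 HI?F → skip
[2] flags=0000 VC?T → r0=0x8d
[3] flags=0010 → (cmp)
[4] flags=0010 VC?T → r1=0x33
[5] flags=0010 GE?T → r3=0x41
[6] flags=1001 → (cmp)
[7] flags=1001 LE?F → skip
[8] flags=1001 HI?F → skip

FIX = (r2, 0x18)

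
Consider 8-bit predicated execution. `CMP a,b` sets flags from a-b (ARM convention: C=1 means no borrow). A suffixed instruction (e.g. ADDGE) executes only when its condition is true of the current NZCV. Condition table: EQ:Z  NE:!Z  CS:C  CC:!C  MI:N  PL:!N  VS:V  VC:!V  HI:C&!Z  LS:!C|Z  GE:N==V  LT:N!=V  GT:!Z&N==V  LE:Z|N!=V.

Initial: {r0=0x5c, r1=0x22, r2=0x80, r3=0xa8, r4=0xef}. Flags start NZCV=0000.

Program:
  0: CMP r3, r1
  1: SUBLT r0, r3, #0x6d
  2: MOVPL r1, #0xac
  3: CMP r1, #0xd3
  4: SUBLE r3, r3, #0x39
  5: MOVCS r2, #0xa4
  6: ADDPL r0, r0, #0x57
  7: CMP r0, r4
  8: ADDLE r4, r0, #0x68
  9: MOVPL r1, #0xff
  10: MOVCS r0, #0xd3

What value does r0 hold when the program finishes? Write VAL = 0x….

[0] flags=1010 → (cmp)
[1] flags=1010 LT?T → r0=0x3b
[2] flags=1010 PL?F → skip
[3] flags=0000 → (cmp)
[4] flags=0000 LE?F → skip
[5] flags=0000 CS?F → skip
[6] flags=0000 PL?T → r0=0x92
[7] flags=1000 → (cmp)
[8] flags=1000 LE?T → r4=0xfa
[9] flags=1000 PL?F → skip
[10] flags=1000 CS?F → skip

VAL = 0x92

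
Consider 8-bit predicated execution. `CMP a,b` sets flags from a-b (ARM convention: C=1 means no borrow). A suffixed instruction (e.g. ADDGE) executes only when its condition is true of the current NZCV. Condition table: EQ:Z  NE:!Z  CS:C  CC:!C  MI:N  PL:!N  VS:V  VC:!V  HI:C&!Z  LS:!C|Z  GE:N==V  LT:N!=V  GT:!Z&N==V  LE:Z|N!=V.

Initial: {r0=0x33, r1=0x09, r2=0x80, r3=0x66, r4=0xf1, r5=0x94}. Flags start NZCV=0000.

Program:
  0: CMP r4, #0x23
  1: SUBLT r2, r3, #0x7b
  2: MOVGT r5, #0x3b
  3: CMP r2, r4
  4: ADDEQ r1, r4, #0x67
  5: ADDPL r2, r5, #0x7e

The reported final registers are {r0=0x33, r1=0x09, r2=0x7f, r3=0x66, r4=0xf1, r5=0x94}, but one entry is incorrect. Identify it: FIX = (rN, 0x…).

0: ✓ CMP  NZCV=1010
1: ✓ SUBLT  r2←0xeb
2: · MOVGT
3: ✓ CMP  NZCV=1000
4: · ADDEQ
5: · ADDPL

FIX = (r2, 0xeb)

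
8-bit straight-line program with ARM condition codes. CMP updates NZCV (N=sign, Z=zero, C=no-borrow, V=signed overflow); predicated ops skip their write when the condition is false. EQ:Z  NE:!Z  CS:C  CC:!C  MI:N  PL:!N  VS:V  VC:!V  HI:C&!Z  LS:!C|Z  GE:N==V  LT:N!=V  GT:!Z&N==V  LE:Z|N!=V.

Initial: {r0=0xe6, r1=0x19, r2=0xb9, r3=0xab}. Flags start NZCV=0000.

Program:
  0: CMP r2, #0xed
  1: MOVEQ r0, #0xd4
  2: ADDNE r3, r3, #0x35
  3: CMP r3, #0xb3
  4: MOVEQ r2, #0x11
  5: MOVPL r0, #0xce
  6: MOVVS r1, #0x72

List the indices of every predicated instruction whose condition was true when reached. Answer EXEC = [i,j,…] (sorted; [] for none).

EXEC = [2,5]

0: ✓ CMP  NZCV=1000
1: · MOVEQ
2: ✓ ADDNE  r3←0xe0
3: ✓ CMP  NZCV=0010
4: · MOVEQ
5: ✓ MOVPL  r0←0xce
6: · MOVVS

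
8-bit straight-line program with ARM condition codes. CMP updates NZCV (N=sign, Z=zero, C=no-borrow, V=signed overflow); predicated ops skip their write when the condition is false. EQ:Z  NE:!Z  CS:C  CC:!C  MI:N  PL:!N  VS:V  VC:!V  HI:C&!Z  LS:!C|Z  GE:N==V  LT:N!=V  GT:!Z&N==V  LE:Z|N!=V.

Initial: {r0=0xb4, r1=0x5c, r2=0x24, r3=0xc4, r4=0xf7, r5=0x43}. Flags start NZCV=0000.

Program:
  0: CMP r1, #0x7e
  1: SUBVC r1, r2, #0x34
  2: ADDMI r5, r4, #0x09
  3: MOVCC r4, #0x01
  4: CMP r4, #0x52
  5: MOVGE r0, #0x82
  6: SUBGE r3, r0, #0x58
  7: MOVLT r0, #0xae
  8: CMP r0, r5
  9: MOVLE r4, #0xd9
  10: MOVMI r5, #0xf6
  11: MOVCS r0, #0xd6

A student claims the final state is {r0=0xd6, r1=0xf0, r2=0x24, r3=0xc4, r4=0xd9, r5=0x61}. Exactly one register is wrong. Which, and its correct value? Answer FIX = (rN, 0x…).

0: ✓ CMP  NZCV=1000
1: ✓ SUBVC  r1←0xf0
2: ✓ ADDMI  r5←0x00
3: ✓ MOVCC  r4←0x01
4: ✓ CMP  NZCV=1000
5: · MOVGE
6: · SUBGE
7: ✓ MOVLT  r0←0xae
8: ✓ CMP  NZCV=1010
9: ✓ MOVLE  r4←0xd9
10: ✓ MOVMI  r5←0xf6
11: ✓ MOVCS  r0←0xd6

FIX = (r5, 0xf6)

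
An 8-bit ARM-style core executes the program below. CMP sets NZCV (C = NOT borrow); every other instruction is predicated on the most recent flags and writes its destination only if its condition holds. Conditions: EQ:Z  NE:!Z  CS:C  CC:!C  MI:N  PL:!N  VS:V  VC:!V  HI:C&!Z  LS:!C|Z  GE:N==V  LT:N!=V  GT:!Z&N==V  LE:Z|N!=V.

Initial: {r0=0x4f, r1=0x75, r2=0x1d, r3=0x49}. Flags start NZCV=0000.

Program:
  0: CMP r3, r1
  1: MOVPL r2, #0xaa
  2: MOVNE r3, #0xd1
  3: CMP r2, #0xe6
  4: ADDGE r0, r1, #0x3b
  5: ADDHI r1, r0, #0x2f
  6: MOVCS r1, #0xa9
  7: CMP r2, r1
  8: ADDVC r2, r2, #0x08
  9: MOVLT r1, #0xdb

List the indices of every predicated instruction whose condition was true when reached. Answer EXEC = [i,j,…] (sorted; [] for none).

[0] flags=1000 → (cmp)
[1] flags=1000 PL?F → skip
[2] flags=1000 NE?T → r3=0xd1
[3] flags=0000 → (cmp)
[4] flags=0000 GE?T → r0=0xb0
[5] flags=0000 HI?F → skip
[6] flags=0000 CS?F → skip
[7] flags=1000 → (cmp)
[8] flags=1000 VC?T → r2=0x25
[9] flags=1000 LT?T → r1=0xdb

EXEC = [2,4,8,9]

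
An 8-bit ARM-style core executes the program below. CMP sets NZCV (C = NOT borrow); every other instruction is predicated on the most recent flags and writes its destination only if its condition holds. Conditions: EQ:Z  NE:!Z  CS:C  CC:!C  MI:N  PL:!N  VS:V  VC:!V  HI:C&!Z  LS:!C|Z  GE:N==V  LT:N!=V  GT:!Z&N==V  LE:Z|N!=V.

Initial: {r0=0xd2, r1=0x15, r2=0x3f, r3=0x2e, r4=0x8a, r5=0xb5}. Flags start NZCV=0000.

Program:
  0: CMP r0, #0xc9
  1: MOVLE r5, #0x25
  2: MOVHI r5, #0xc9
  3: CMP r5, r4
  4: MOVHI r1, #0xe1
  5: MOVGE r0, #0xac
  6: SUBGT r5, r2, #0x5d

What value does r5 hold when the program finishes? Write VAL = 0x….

0: ✓ CMP  NZCV=0010
1: · MOVLE
2: ✓ MOVHI  r5←0xc9
3: ✓ CMP  NZCV=0010
4: ✓ MOVHI  r1←0xe1
5: ✓ MOVGE  r0←0xac
6: ✓ SUBGT  r5←0xe2

VAL = 0xe2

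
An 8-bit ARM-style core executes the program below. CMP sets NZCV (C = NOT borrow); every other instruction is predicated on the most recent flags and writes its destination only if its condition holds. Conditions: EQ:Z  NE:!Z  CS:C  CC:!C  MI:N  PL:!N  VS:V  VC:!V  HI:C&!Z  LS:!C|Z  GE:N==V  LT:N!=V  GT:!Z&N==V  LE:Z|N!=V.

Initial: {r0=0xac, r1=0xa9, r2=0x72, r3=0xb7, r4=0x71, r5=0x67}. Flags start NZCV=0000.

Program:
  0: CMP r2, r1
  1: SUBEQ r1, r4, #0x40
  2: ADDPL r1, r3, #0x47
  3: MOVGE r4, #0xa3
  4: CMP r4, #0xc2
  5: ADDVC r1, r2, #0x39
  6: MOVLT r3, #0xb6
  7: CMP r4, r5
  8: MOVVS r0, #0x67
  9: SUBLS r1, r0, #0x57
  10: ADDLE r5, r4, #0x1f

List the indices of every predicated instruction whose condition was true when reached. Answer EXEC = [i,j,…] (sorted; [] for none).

[0] flags=1001 → (cmp)
[1] flags=1001 EQ?F → skip
[2] flags=1001 PL?F → skip
[3] flags=1001 GE?T → r4=0xa3
[4] flags=1000 → (cmp)
[5] flags=1000 VC?T → r1=0xab
[6] flags=1000 LT?T → r3=0xb6
[7] flags=0011 → (cmp)
[8] flags=0011 VS?T → r0=0x67
[9] flags=0011 LS?F → skip
[10] flags=0011 LE?T → r5=0xc2

EXEC = [3,5,6,8,10]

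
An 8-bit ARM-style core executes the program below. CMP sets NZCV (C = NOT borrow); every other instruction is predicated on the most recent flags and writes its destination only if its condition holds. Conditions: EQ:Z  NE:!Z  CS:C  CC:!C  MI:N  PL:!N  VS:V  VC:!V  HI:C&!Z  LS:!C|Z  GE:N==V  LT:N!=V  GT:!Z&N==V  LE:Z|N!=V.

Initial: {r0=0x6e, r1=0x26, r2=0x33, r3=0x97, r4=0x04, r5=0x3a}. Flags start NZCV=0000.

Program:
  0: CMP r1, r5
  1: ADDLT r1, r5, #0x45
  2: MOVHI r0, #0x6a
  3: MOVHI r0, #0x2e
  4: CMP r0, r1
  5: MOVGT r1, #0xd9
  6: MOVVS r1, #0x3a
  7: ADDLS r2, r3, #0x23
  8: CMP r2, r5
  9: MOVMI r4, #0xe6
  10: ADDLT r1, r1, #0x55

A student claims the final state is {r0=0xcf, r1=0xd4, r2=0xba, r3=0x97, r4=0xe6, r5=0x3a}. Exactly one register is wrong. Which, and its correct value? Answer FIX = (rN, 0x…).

[0] flags=1000 → (cmp)
[1] flags=1000 LT?T → r1=0x7f
[2] flags=1000 HI?F → skip
[3] flags=1000 HI?F → skip
[4] flags=1000 → (cmp)
[5] flags=1000 GT?F → skip
[6] flags=1000 VS?F → skip
[7] flags=1000 LS?T → r2=0xba
[8] flags=1010 → (cmp)
[9] flags=1010 MI?T → r4=0xe6
[10] flags=1010 LT?T → r1=0xd4

FIX = (r0, 0x6e)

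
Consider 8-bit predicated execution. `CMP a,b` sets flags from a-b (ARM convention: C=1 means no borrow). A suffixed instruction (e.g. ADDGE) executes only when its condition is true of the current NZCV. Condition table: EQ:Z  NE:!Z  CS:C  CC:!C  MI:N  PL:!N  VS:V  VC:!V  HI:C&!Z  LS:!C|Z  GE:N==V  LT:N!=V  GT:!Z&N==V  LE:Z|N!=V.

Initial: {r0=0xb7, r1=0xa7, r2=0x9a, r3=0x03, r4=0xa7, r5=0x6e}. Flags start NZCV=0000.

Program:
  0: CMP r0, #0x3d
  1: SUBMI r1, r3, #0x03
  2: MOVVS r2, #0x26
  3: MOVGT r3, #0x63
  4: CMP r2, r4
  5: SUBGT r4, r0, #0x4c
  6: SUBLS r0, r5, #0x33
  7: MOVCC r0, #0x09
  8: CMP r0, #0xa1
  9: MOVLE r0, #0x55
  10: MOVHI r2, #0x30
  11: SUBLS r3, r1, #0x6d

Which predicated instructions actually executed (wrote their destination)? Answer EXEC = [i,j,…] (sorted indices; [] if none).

EXEC = [2,5,6,7,11]

0: ✓ CMP  NZCV=0011
1: · SUBMI
2: ✓ MOVVS  r2←0x26
3: · MOVGT
4: ✓ CMP  NZCV=0000
5: ✓ SUBGT  r4←0x6b
6: ✓ SUBLS  r0←0x3b
7: ✓ MOVCC  r0←0x09
8: ✓ CMP  NZCV=0000
9: · MOVLE
10: · MOVHI
11: ✓ SUBLS  r3←0x3a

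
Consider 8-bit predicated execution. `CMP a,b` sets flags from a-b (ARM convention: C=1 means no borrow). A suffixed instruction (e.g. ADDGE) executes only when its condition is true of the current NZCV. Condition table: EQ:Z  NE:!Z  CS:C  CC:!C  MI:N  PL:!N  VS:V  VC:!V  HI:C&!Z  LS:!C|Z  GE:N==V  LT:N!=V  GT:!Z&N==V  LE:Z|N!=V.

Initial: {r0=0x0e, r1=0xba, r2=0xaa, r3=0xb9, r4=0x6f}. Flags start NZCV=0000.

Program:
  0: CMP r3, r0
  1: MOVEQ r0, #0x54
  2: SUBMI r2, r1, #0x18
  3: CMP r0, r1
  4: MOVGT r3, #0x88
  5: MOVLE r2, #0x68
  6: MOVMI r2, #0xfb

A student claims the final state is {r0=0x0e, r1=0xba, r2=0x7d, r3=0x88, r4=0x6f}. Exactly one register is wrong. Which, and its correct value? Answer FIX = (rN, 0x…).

FIX = (r2, 0xa2)

[0] flags=1010 → (cmp)
[1] flags=1010 EQ?F → skip
[2] flags=1010 MI?T → r2=0xa2
[3] flags=0000 → (cmp)
[4] flags=0000 GT?T → r3=0x88
[5] flags=0000 LE?F → skip
[6] flags=0000 MI?F → skip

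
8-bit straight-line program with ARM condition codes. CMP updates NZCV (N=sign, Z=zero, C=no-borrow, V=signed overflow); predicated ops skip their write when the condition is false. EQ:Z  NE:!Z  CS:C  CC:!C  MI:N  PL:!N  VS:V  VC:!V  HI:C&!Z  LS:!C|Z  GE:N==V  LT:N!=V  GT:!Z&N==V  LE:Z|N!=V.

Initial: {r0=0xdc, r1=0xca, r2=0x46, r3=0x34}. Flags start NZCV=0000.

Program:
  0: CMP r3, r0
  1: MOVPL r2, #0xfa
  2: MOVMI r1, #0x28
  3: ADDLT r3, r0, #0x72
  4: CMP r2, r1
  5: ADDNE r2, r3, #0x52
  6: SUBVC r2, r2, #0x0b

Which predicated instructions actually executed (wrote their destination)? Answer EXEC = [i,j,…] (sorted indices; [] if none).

[0] flags=0000 → (cmp)
[1] flags=0000 PL?T → r2=0xfa
[2] flags=0000 MI?F → skip
[3] flags=0000 LT?F → skip
[4] flags=0010 → (cmp)
[5] flags=0010 NE?T → r2=0x86
[6] flags=0010 VC?T → r2=0x7b

EXEC = [1,5,6]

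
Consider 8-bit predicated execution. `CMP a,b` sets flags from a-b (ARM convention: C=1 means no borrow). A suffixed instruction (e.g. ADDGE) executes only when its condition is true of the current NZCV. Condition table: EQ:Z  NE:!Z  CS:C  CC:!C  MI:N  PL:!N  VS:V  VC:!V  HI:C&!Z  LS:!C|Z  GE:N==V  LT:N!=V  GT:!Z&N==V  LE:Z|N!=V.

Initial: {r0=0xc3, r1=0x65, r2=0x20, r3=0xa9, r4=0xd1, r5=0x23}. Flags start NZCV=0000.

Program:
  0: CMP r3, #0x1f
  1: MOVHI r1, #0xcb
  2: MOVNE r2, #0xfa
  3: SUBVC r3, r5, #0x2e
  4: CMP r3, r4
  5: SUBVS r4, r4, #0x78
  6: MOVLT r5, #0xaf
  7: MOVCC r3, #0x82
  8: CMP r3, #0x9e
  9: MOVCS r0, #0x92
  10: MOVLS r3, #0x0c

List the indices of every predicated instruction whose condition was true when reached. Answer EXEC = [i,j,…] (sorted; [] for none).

EXEC = [1,2,3,9]

[0] flags=1010 → (cmp)
[1] flags=1010 HI?T → r1=0xcb
[2] flags=1010 NE?T → r2=0xfa
[3] flags=1010 VC?T → r3=0xf5
[4] flags=0010 → (cmp)
[5] flags=0010 VS?F → skip
[6] flags=0010 LT?F → skip
[7] flags=0010 CC?F → skip
[8] flags=0010 → (cmp)
[9] flags=0010 CS?T → r0=0x92
[10] flags=0010 LS?F → skip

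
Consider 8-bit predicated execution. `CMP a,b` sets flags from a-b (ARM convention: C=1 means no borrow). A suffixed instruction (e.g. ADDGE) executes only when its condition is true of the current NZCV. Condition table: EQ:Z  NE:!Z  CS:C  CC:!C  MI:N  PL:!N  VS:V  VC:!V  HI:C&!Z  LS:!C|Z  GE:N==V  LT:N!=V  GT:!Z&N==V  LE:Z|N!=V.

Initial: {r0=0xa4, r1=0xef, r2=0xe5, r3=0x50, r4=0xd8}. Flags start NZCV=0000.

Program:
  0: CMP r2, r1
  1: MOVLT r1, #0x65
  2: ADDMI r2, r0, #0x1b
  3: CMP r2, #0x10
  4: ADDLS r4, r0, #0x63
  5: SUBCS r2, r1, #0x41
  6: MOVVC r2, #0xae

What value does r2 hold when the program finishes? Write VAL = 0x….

[0] flags=1000 → (cmp)
[1] flags=1000 LT?T → r1=0x65
[2] flags=1000 MI?T → r2=0xbf
[3] flags=1010 → (cmp)
[4] flags=1010 LS?F → skip
[5] flags=1010 CS?T → r2=0x24
[6] flags=1010 VC?T → r2=0xae

VAL = 0xae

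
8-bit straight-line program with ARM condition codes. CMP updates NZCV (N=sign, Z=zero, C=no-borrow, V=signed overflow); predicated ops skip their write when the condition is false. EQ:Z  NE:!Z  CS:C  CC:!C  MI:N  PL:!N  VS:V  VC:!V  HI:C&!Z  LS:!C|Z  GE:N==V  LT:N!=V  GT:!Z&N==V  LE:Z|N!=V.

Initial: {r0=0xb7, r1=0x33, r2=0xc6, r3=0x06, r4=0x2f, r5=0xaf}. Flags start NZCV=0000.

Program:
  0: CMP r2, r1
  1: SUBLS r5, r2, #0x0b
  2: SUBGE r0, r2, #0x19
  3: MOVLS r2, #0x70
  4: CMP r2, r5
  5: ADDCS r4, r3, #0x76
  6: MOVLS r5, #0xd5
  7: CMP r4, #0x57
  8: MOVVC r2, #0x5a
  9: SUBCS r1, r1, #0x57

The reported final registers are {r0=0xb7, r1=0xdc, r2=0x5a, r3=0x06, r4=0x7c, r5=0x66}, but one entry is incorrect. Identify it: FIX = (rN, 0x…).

FIX = (r5, 0xaf)

[0] flags=1010 → (cmp)
[1] flags=1010 LS?F → skip
[2] flags=1010 GE?F → skip
[3] flags=1010 LS?F → skip
[4] flags=0010 → (cmp)
[5] flags=0010 CS?T → r4=0x7c
[6] flags=0010 LS?F → skip
[7] flags=0010 → (cmp)
[8] flags=0010 VC?T → r2=0x5a
[9] flags=0010 CS?T → r1=0xdc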